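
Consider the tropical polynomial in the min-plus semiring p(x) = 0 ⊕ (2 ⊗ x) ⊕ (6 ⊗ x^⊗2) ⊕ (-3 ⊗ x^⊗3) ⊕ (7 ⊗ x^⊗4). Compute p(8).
p(8) = 0

A tropical monomial a ⊗ x^⊗i evaluates to a + i · x. Evaluating each term at x = 8:
  Term 0 contributes 0 + 0 · 8 = 0
  Term 1 contributes 2 + 1 · 8 = 10
  Term 2 contributes 6 + 2 · 8 = 22
  Term 3 contributes -3 + 3 · 8 = 21
  Term 4 contributes 7 + 4 · 8 = 39
p(8) = ⊕ of these = min[0, 10, 22, 21, 39] = 0.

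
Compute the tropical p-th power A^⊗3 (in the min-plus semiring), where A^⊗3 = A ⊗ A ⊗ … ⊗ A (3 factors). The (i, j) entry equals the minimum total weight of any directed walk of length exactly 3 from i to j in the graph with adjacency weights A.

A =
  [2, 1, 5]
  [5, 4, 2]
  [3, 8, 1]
A^⊗3 =
  [6, 5, 4]
  [6, 6, 4]
  [5, 5, 3]

Each entry (A^⊗3)_ij equals the minimum over all length-3 walks i = v_0 → v_1 → … → v_3 = j of Σ_t A[v_t][v_{t+1}]. For example, for (i, j) = (0, 2) we minimise over 9 possible intermediate vertex sequences; the minimum is 4, attained along the walk 0 → 1 → 2 → 2.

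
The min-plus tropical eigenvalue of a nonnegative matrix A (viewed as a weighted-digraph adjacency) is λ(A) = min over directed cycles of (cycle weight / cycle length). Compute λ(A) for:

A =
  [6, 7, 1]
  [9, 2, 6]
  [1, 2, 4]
λ(A) = 1

Enumerate directed cycles and compute their means (weight / length). Sample:
  cycle 0 → 0: weight = 6, length = 1, mean = 6/1 ≈ 6.000
  cycle 1 → 1: weight = 2, length = 1, mean = 2/1 ≈ 2.000
  cycle 2 → 2: weight = 4, length = 1, mean = 4/1 ≈ 4.000
  cycle 0 → 1 → 0: weight = 16, length = 2, mean = 16/2 ≈ 8.000
  cycle 0 → 2 → 0: weight = 2, length = 2, mean = 2/2 ≈ 1.000
  cycle 1 → 0 → 1: weight = 16, length = 2, mean = 16/2 ≈ 8.000
Minimum mean = 1.000, attained e.g. along the cycle 0 → 2 → 0 with weight 2 and length 2. So λ(A) = 2/2 = 1.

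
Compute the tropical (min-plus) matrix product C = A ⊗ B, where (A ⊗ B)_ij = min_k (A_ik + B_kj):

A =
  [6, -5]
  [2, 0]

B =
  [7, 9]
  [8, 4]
A ⊗ B =
  [3, -1]
  [8, 4]

Apply the min-plus product entry-by-entry:
  C[0][0] = min over k of (A[0][0] + B[0][0] = 6 + 7 = 13, A[0][1] + B[1][0] = -5 + 8 = 3) = 3 (attained at k = 1)
  C[0][1] = min over k of (A[0][0] + B[0][1] = 6 + 9 = 15, A[0][1] + B[1][1] = -5 + 4 = -1) = -1 (attained at k = 1)
  C[1][0] = min over k of (A[1][0] + B[0][0] = 2 + 7 = 9, A[1][1] + B[1][0] = 0 + 8 = 8) = 8 (attained at k = 1)
  C[1][1] = min over k of (A[1][0] + B[0][1] = 2 + 9 = 11, A[1][1] + B[1][1] = 0 + 4 = 4) = 4 (attained at k = 1)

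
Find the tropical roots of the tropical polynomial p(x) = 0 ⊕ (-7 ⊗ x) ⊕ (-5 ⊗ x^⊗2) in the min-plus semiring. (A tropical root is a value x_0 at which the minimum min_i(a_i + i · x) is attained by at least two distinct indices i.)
Roots: {-2, 7}

Each tropical root is a break point of the lower envelope of the lines y = a_i + i · x (there are 3 lines, with slopes 0, 1, ..., 2). Only the lines that attain the minimum somewhere contribute to roots; other lines are dominated. Here the surviving (envelope) indices are i = 2, i = 1, i = 0.
Intersections between consecutive envelope lines give the roots: for adjacent envelope indices i < j the intersection is x = (a_i − a_j) / (j − i). Reading off the sorted break points: {-2, 7}.
Verification: at each break x_0, at least two indices attain the minimum of min_i(a_i + i · x_0).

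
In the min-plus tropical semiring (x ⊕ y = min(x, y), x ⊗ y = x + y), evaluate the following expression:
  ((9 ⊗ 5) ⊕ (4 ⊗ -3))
((9 ⊗ 5) ⊕ (4 ⊗ -3)) = 1

Expand innermost to outermost. Recall ⊕ takes the minimum of its arguments and ⊗ takes their sum. Working out the expression ((9 ⊗ 5) ⊕ (4 ⊗ -3)) gives 1.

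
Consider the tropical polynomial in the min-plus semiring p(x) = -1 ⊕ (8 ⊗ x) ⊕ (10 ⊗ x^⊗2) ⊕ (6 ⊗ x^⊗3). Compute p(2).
p(2) = -1

A tropical monomial a ⊗ x^⊗i evaluates to a + i · x. Evaluating each term at x = 2:
  Term 0 contributes -1 + 0 · 2 = -1
  Term 1 contributes 8 + 1 · 2 = 10
  Term 2 contributes 10 + 2 · 2 = 14
  Term 3 contributes 6 + 3 · 2 = 12
p(2) = ⊕ of these = min[-1, 10, 14, 12] = -1.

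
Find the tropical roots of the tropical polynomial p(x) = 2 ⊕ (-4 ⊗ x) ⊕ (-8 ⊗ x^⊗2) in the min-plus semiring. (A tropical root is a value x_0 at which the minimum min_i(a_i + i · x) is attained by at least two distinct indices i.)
Roots: {4, 6}

Each tropical root is a break point of the lower envelope of the lines y = a_i + i · x (there are 3 lines, with slopes 0, 1, ..., 2). Only the lines that attain the minimum somewhere contribute to roots; other lines are dominated. Here the surviving (envelope) indices are i = 2, i = 1, i = 0.
Intersections between consecutive envelope lines give the roots: for adjacent envelope indices i < j the intersection is x = (a_i − a_j) / (j − i). Reading off the sorted break points: {4, 6}.
Verification: at each break x_0, at least two indices attain the minimum of min_i(a_i + i · x_0).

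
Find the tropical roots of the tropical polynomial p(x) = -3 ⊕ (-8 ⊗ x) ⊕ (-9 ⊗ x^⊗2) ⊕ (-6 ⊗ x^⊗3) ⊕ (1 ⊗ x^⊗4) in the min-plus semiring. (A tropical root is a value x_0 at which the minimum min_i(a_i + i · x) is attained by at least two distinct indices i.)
Roots: {-7, -3, 1, 5}

Each tropical root is a break point of the lower envelope of the lines y = a_i + i · x (there are 5 lines, with slopes 0, 1, ..., 4). Only the lines that attain the minimum somewhere contribute to roots; other lines are dominated. Here the surviving (envelope) indices are i = 4, i = 3, i = 2, i = 1, i = 0.
Intersections between consecutive envelope lines give the roots: for adjacent envelope indices i < j the intersection is x = (a_i − a_j) / (j − i). Reading off the sorted break points: {-7, -3, 1, 5}.
Verification: at each break x_0, at least two indices attain the minimum of min_i(a_i + i · x_0).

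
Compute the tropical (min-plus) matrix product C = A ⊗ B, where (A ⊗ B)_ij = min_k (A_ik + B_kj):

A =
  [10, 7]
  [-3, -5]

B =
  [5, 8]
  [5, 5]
A ⊗ B =
  [12, 12]
  [0, 0]

Apply the min-plus product entry-by-entry:
  C[0][0] = min over k of (A[0][0] + B[0][0] = 10 + 5 = 15, A[0][1] + B[1][0] = 7 + 5 = 12) = 12 (attained at k = 1)
  C[0][1] = min over k of (A[0][0] + B[0][1] = 10 + 8 = 18, A[0][1] + B[1][1] = 7 + 5 = 12) = 12 (attained at k = 1)
  C[1][0] = min over k of (A[1][0] + B[0][0] = -3 + 5 = 2, A[1][1] + B[1][0] = -5 + 5 = 0) = 0 (attained at k = 1)
  C[1][1] = min over k of (A[1][0] + B[0][1] = -3 + 8 = 5, A[1][1] + B[1][1] = -5 + 5 = 0) = 0 (attained at k = 1)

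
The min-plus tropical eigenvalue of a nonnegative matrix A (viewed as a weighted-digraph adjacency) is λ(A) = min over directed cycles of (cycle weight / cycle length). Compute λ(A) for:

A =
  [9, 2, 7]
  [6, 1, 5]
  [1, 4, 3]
λ(A) = 1

Enumerate directed cycles and compute their means (weight / length). Sample:
  cycle 0 → 0: weight = 9, length = 1, mean = 9/1 ≈ 9.000
  cycle 1 → 1: weight = 1, length = 1, mean = 1/1 ≈ 1.000
  cycle 2 → 2: weight = 3, length = 1, mean = 3/1 ≈ 3.000
  cycle 0 → 1 → 0: weight = 8, length = 2, mean = 8/2 ≈ 4.000
  cycle 0 → 2 → 0: weight = 8, length = 2, mean = 8/2 ≈ 4.000
  cycle 1 → 0 → 1: weight = 8, length = 2, mean = 8/2 ≈ 4.000
Minimum mean = 1.000, attained e.g. along the cycle 1 → 1 with weight 1 and length 1. So λ(A) = 1/1 = 1.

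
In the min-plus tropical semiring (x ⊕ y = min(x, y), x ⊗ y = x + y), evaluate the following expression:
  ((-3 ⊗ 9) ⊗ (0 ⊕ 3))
((-3 ⊗ 9) ⊗ (0 ⊕ 3)) = 6

Expand innermost to outermost. Recall ⊕ takes the minimum of its arguments and ⊗ takes their sum. Working out the expression ((-3 ⊗ 9) ⊗ (0 ⊕ 3)) gives 6.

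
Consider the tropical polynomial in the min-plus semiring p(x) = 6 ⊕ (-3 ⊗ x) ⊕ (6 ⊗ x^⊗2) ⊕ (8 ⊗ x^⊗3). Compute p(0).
p(0) = -3

A tropical monomial a ⊗ x^⊗i evaluates to a + i · x. Evaluating each term at x = 0:
  Term 0 contributes 6 + 0 · 0 = 6
  Term 1 contributes -3 + 1 · 0 = -3
  Term 2 contributes 6 + 2 · 0 = 6
  Term 3 contributes 8 + 3 · 0 = 8
p(0) = ⊕ of these = min[6, -3, 6, 8] = -3.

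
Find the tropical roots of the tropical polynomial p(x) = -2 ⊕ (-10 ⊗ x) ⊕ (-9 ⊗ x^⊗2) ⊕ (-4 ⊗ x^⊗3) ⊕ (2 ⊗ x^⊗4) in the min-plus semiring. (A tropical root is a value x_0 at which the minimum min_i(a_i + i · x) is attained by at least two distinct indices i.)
Roots: {-6, -5, -1, 8}

Each tropical root is a break point of the lower envelope of the lines y = a_i + i · x (there are 5 lines, with slopes 0, 1, ..., 4). Only the lines that attain the minimum somewhere contribute to roots; other lines are dominated. Here the surviving (envelope) indices are i = 4, i = 3, i = 2, i = 1, i = 0.
Intersections between consecutive envelope lines give the roots: for adjacent envelope indices i < j the intersection is x = (a_i − a_j) / (j − i). Reading off the sorted break points: {-6, -5, -1, 8}.
Verification: at each break x_0, at least two indices attain the minimum of min_i(a_i + i · x_0).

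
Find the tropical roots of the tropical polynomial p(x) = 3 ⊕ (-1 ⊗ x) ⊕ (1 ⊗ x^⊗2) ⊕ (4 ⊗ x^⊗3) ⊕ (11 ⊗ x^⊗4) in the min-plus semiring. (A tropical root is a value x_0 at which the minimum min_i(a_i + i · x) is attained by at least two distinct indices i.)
Roots: {-7, -3, -2, 4}

Each tropical root is a break point of the lower envelope of the lines y = a_i + i · x (there are 5 lines, with slopes 0, 1, ..., 4). Only the lines that attain the minimum somewhere contribute to roots; other lines are dominated. Here the surviving (envelope) indices are i = 4, i = 3, i = 2, i = 1, i = 0.
Intersections between consecutive envelope lines give the roots: for adjacent envelope indices i < j the intersection is x = (a_i − a_j) / (j − i). Reading off the sorted break points: {-7, -3, -2, 4}.
Verification: at each break x_0, at least two indices attain the minimum of min_i(a_i + i · x_0).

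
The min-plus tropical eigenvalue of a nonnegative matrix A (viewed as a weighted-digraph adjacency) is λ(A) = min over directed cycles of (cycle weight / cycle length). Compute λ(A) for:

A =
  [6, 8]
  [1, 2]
λ(A) = 2

Enumerate directed cycles and compute their means (weight / length). Sample:
  cycle 0 → 0: weight = 6, length = 1, mean = 6/1 ≈ 6.000
  cycle 1 → 1: weight = 2, length = 1, mean = 2/1 ≈ 2.000
  cycle 0 → 1 → 0: weight = 9, length = 2, mean = 9/2 ≈ 4.500
  cycle 1 → 0 → 1: weight = 9, length = 2, mean = 9/2 ≈ 4.500
Minimum mean = 2.000, attained e.g. along the cycle 1 → 1 with weight 2 and length 1. So λ(A) = 2/1 = 2.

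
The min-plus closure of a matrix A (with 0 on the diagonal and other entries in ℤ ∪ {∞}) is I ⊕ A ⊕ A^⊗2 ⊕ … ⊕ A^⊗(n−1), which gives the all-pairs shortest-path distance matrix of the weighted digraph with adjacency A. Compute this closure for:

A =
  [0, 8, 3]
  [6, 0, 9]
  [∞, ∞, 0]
Closure =
  [0, 8, 3]
  [6, 0, 9]
  [∞, ∞, 0]

This is the Floyd-Warshall all-pairs shortest-path computation. For each intermediate vertex k = 0, 1, …, 2, update dist[i][j] ← min(dist[i][j], dist[i][k] + dist[k][j]). The final matrix gives, for each (i, j), the minimum total weight of any directed path from i to j (possibly empty when i = j).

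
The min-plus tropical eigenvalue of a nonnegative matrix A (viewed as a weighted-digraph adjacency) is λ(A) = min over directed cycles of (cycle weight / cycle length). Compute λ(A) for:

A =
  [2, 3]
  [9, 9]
λ(A) = 2

Enumerate directed cycles and compute their means (weight / length). Sample:
  cycle 0 → 0: weight = 2, length = 1, mean = 2/1 ≈ 2.000
  cycle 1 → 1: weight = 9, length = 1, mean = 9/1 ≈ 9.000
  cycle 0 → 1 → 0: weight = 12, length = 2, mean = 12/2 ≈ 6.000
  cycle 1 → 0 → 1: weight = 12, length = 2, mean = 12/2 ≈ 6.000
Minimum mean = 2.000, attained e.g. along the cycle 0 → 0 with weight 2 and length 1. So λ(A) = 2/1 = 2.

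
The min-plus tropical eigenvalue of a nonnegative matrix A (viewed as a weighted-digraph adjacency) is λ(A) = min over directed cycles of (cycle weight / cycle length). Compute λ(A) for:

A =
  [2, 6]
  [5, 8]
λ(A) = 2

Enumerate directed cycles and compute their means (weight / length). Sample:
  cycle 0 → 0: weight = 2, length = 1, mean = 2/1 ≈ 2.000
  cycle 1 → 1: weight = 8, length = 1, mean = 8/1 ≈ 8.000
  cycle 0 → 1 → 0: weight = 11, length = 2, mean = 11/2 ≈ 5.500
  cycle 1 → 0 → 1: weight = 11, length = 2, mean = 11/2 ≈ 5.500
Minimum mean = 2.000, attained e.g. along the cycle 0 → 0 with weight 2 and length 1. So λ(A) = 2/1 = 2.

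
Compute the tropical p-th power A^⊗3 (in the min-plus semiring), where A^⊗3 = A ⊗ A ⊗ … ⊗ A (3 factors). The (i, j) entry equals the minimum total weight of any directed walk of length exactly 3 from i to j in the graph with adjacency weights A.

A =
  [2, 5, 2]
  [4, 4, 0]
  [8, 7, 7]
A^⊗3 =
  [6, 9, 6]
  [8, 11, 7]
  [12, 14, 11]

Each entry (A^⊗3)_ij equals the minimum over all length-3 walks i = v_0 → v_1 → … → v_3 = j of Σ_t A[v_t][v_{t+1}]. For example, for (i, j) = (0, 2) we minimise over 9 possible intermediate vertex sequences; the minimum is 6, attained along the walk 0 → 0 → 0 → 2.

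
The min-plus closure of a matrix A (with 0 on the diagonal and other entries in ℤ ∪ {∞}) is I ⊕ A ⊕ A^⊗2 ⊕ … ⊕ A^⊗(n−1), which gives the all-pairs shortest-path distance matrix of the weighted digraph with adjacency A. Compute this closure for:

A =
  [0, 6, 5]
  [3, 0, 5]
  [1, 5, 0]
Closure =
  [0, 6, 5]
  [3, 0, 5]
  [1, 5, 0]

This is the Floyd-Warshall all-pairs shortest-path computation. For each intermediate vertex k = 0, 1, …, 2, update dist[i][j] ← min(dist[i][j], dist[i][k] + dist[k][j]). The final matrix gives, for each (i, j), the minimum total weight of any directed path from i to j (possibly empty when i = j).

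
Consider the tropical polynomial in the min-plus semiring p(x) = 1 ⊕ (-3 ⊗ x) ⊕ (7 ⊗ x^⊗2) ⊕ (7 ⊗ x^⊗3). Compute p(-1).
p(-1) = -4

A tropical monomial a ⊗ x^⊗i evaluates to a + i · x. Evaluating each term at x = -1:
  Term 0 contributes 1 + 0 · -1 = 1
  Term 1 contributes -3 + 1 · -1 = -4
  Term 2 contributes 7 + 2 · -1 = 5
  Term 3 contributes 7 + 3 · -1 = 4
p(-1) = ⊕ of these = min[1, -4, 5, 4] = -4.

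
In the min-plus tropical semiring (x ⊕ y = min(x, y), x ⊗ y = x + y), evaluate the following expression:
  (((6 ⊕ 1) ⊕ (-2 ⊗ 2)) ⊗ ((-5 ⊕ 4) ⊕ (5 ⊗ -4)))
(((6 ⊕ 1) ⊕ (-2 ⊗ 2)) ⊗ ((-5 ⊕ 4) ⊕ (5 ⊗ -4))) = -5

Expand innermost to outermost. Recall ⊕ takes the minimum of its arguments and ⊗ takes their sum. Working out the expression (((6 ⊕ 1) ⊕ (-2 ⊗ 2)) ⊗ ((-5 ⊕ 4) ⊕ (5 ⊗ -4))) gives -5.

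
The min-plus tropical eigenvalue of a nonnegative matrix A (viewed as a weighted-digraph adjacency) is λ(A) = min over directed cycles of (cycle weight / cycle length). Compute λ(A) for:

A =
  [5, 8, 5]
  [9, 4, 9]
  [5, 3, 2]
λ(A) = 2

Enumerate directed cycles and compute their means (weight / length). Sample:
  cycle 0 → 0: weight = 5, length = 1, mean = 5/1 ≈ 5.000
  cycle 1 → 1: weight = 4, length = 1, mean = 4/1 ≈ 4.000
  cycle 2 → 2: weight = 2, length = 1, mean = 2/1 ≈ 2.000
  cycle 0 → 1 → 0: weight = 17, length = 2, mean = 17/2 ≈ 8.500
  cycle 0 → 2 → 0: weight = 10, length = 2, mean = 10/2 ≈ 5.000
  cycle 1 → 0 → 1: weight = 17, length = 2, mean = 17/2 ≈ 8.500
Minimum mean = 2.000, attained e.g. along the cycle 2 → 2 with weight 2 and length 1. So λ(A) = 2/1 = 2.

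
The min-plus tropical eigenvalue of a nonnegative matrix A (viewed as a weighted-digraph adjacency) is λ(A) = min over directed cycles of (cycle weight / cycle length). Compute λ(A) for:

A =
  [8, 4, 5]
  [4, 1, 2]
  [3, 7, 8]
λ(A) = 1

Enumerate directed cycles and compute their means (weight / length). Sample:
  cycle 0 → 0: weight = 8, length = 1, mean = 8/1 ≈ 8.000
  cycle 1 → 1: weight = 1, length = 1, mean = 1/1 ≈ 1.000
  cycle 2 → 2: weight = 8, length = 1, mean = 8/1 ≈ 8.000
  cycle 0 → 1 → 0: weight = 8, length = 2, mean = 8/2 ≈ 4.000
  cycle 0 → 2 → 0: weight = 8, length = 2, mean = 8/2 ≈ 4.000
  cycle 1 → 0 → 1: weight = 8, length = 2, mean = 8/2 ≈ 4.000
Minimum mean = 1.000, attained e.g. along the cycle 1 → 1 with weight 1 and length 1. So λ(A) = 1/1 = 1.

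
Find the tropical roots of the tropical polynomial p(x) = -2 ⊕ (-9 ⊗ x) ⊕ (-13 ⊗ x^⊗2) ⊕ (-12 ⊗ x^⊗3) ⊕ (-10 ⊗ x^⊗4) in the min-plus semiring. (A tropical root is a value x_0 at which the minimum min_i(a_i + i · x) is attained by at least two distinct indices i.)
Roots: {-2, -1, 4, 7}

Each tropical root is a break point of the lower envelope of the lines y = a_i + i · x (there are 5 lines, with slopes 0, 1, ..., 4). Only the lines that attain the minimum somewhere contribute to roots; other lines are dominated. Here the surviving (envelope) indices are i = 4, i = 3, i = 2, i = 1, i = 0.
Intersections between consecutive envelope lines give the roots: for adjacent envelope indices i < j the intersection is x = (a_i − a_j) / (j − i). Reading off the sorted break points: {-2, -1, 4, 7}.
Verification: at each break x_0, at least two indices attain the minimum of min_i(a_i + i · x_0).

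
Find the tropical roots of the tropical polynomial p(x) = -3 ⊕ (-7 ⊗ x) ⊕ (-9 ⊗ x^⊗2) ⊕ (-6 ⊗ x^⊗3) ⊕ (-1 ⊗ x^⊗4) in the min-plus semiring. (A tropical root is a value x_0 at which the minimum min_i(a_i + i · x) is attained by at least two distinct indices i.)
Roots: {-5, -3, 2, 4}

Each tropical root is a break point of the lower envelope of the lines y = a_i + i · x (there are 5 lines, with slopes 0, 1, ..., 4). Only the lines that attain the minimum somewhere contribute to roots; other lines are dominated. Here the surviving (envelope) indices are i = 4, i = 3, i = 2, i = 1, i = 0.
Intersections between consecutive envelope lines give the roots: for adjacent envelope indices i < j the intersection is x = (a_i − a_j) / (j − i). Reading off the sorted break points: {-5, -3, 2, 4}.
Verification: at each break x_0, at least two indices attain the minimum of min_i(a_i + i · x_0).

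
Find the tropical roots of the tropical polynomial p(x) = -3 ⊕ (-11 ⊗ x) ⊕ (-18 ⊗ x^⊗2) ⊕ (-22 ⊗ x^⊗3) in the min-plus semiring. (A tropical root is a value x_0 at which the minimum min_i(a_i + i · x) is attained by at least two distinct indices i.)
Roots: {4, 7, 8}

Each tropical root is a break point of the lower envelope of the lines y = a_i + i · x (there are 4 lines, with slopes 0, 1, ..., 3). Only the lines that attain the minimum somewhere contribute to roots; other lines are dominated. Here the surviving (envelope) indices are i = 3, i = 2, i = 1, i = 0.
Intersections between consecutive envelope lines give the roots: for adjacent envelope indices i < j the intersection is x = (a_i − a_j) / (j − i). Reading off the sorted break points: {4, 7, 8}.
Verification: at each break x_0, at least two indices attain the minimum of min_i(a_i + i · x_0).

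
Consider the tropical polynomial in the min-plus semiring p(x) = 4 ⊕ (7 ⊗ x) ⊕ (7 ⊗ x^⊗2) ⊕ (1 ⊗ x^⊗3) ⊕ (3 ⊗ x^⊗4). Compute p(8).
p(8) = 4

A tropical monomial a ⊗ x^⊗i evaluates to a + i · x. Evaluating each term at x = 8:
  Term 0 contributes 4 + 0 · 8 = 4
  Term 1 contributes 7 + 1 · 8 = 15
  Term 2 contributes 7 + 2 · 8 = 23
  Term 3 contributes 1 + 3 · 8 = 25
  Term 4 contributes 3 + 4 · 8 = 35
p(8) = ⊕ of these = min[4, 15, 23, 25, 35] = 4.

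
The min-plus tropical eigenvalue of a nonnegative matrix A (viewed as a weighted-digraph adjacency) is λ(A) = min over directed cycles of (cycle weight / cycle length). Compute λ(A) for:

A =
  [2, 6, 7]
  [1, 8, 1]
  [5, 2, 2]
λ(A) = 3/2

Enumerate directed cycles and compute their means (weight / length). Sample:
  cycle 0 → 0: weight = 2, length = 1, mean = 2/1 ≈ 2.000
  cycle 1 → 1: weight = 8, length = 1, mean = 8/1 ≈ 8.000
  cycle 2 → 2: weight = 2, length = 1, mean = 2/1 ≈ 2.000
  cycle 0 → 1 → 0: weight = 7, length = 2, mean = 7/2 ≈ 3.500
  cycle 0 → 2 → 0: weight = 12, length = 2, mean = 12/2 ≈ 6.000
  cycle 1 → 0 → 1: weight = 7, length = 2, mean = 7/2 ≈ 3.500
Minimum mean = 1.500, attained e.g. along the cycle 1 → 2 → 1 with weight 3 and length 2. So λ(A) = 3/2 = 3/2.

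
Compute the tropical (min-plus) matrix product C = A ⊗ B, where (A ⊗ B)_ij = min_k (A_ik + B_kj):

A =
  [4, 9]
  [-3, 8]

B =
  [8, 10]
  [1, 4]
A ⊗ B =
  [10, 13]
  [5, 7]

Apply the min-plus product entry-by-entry:
  C[0][0] = min over k of (A[0][0] + B[0][0] = 4 + 8 = 12, A[0][1] + B[1][0] = 9 + 1 = 10) = 10 (attained at k = 1)
  C[0][1] = min over k of (A[0][0] + B[0][1] = 4 + 10 = 14, A[0][1] + B[1][1] = 9 + 4 = 13) = 13 (attained at k = 1)
  C[1][0] = min over k of (A[1][0] + B[0][0] = -3 + 8 = 5, A[1][1] + B[1][0] = 8 + 1 = 9) = 5 (attained at k = 0)
  C[1][1] = min over k of (A[1][0] + B[0][1] = -3 + 10 = 7, A[1][1] + B[1][1] = 8 + 4 = 12) = 7 (attained at k = 0)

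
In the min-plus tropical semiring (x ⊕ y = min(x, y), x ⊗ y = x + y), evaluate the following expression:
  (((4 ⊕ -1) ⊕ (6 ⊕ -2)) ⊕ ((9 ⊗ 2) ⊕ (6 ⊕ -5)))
(((4 ⊕ -1) ⊕ (6 ⊕ -2)) ⊕ ((9 ⊗ 2) ⊕ (6 ⊕ -5))) = -5

Expand innermost to outermost. Recall ⊕ takes the minimum of its arguments and ⊗ takes their sum. Working out the expression (((4 ⊕ -1) ⊕ (6 ⊕ -2)) ⊕ ((9 ⊗ 2) ⊕ (6 ⊕ -5))) gives -5.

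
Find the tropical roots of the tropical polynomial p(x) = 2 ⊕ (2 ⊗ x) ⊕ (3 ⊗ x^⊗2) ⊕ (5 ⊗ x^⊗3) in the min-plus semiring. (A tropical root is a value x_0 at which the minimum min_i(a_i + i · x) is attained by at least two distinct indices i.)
Roots: {-2, -1, 0}

Each tropical root is a break point of the lower envelope of the lines y = a_i + i · x (there are 4 lines, with slopes 0, 1, ..., 3). Only the lines that attain the minimum somewhere contribute to roots; other lines are dominated. Here the surviving (envelope) indices are i = 3, i = 2, i = 1, i = 0.
Intersections between consecutive envelope lines give the roots: for adjacent envelope indices i < j the intersection is x = (a_i − a_j) / (j − i). Reading off the sorted break points: {-2, -1, 0}.
Verification: at each break x_0, at least two indices attain the minimum of min_i(a_i + i · x_0).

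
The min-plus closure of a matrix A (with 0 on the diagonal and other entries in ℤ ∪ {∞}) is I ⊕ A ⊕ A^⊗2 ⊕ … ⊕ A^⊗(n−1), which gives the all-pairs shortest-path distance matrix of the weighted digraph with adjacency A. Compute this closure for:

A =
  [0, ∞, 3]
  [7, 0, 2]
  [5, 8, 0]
Closure =
  [0, 11, 3]
  [7, 0, 2]
  [5, 8, 0]

This is the Floyd-Warshall all-pairs shortest-path computation. For each intermediate vertex k = 0, 1, …, 2, update dist[i][j] ← min(dist[i][j], dist[i][k] + dist[k][j]). The final matrix gives, for each (i, j), the minimum total weight of any directed path from i to j (possibly empty when i = j).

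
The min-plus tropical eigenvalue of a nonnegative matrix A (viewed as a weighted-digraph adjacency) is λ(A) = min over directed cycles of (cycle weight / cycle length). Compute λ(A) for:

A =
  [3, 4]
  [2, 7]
λ(A) = 3

Enumerate directed cycles and compute their means (weight / length). Sample:
  cycle 0 → 0: weight = 3, length = 1, mean = 3/1 ≈ 3.000
  cycle 1 → 1: weight = 7, length = 1, mean = 7/1 ≈ 7.000
  cycle 0 → 1 → 0: weight = 6, length = 2, mean = 6/2 ≈ 3.000
  cycle 1 → 0 → 1: weight = 6, length = 2, mean = 6/2 ≈ 3.000
Minimum mean = 3.000, attained e.g. along the cycle 0 → 0 with weight 3 and length 1. So λ(A) = 3/1 = 3.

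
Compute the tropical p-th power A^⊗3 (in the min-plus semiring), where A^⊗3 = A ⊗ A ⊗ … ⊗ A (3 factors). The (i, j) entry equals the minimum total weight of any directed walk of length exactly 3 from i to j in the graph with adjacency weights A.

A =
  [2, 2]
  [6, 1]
A^⊗3 =
  [6, 4]
  [8, 3]

Each entry (A^⊗3)_ij equals the minimum over all length-3 walks i = v_0 → v_1 → … → v_3 = j of Σ_t A[v_t][v_{t+1}]. For example, for (i, j) = (0, 1) we minimise over 4 possible intermediate vertex sequences; the minimum is 4, attained along the walk 0 → 1 → 1 → 1.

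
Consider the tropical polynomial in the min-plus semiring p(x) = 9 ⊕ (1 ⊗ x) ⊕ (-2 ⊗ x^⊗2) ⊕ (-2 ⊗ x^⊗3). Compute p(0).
p(0) = -2

A tropical monomial a ⊗ x^⊗i evaluates to a + i · x. Evaluating each term at x = 0:
  Term 0 contributes 9 + 0 · 0 = 9
  Term 1 contributes 1 + 1 · 0 = 1
  Term 2 contributes -2 + 2 · 0 = -2
  Term 3 contributes -2 + 3 · 0 = -2
p(0) = ⊕ of these = min[9, 1, -2, -2] = -2.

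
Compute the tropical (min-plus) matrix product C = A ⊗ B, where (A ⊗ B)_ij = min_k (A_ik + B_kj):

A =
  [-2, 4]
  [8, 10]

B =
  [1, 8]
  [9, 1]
A ⊗ B =
  [-1, 5]
  [9, 11]

Apply the min-plus product entry-by-entry:
  C[0][0] = min over k of (A[0][0] + B[0][0] = -2 + 1 = -1, A[0][1] + B[1][0] = 4 + 9 = 13) = -1 (attained at k = 0)
  C[0][1] = min over k of (A[0][0] + B[0][1] = -2 + 8 = 6, A[0][1] + B[1][1] = 4 + 1 = 5) = 5 (attained at k = 1)
  C[1][0] = min over k of (A[1][0] + B[0][0] = 8 + 1 = 9, A[1][1] + B[1][0] = 10 + 9 = 19) = 9 (attained at k = 0)
  C[1][1] = min over k of (A[1][0] + B[0][1] = 8 + 8 = 16, A[1][1] + B[1][1] = 10 + 1 = 11) = 11 (attained at k = 1)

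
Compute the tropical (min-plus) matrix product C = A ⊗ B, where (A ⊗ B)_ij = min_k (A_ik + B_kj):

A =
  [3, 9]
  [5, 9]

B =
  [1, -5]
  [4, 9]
A ⊗ B =
  [4, -2]
  [6, 0]

Apply the min-plus product entry-by-entry:
  C[0][0] = min over k of (A[0][0] + B[0][0] = 3 + 1 = 4, A[0][1] + B[1][0] = 9 + 4 = 13) = 4 (attained at k = 0)
  C[0][1] = min over k of (A[0][0] + B[0][1] = 3 + -5 = -2, A[0][1] + B[1][1] = 9 + 9 = 18) = -2 (attained at k = 0)
  C[1][0] = min over k of (A[1][0] + B[0][0] = 5 + 1 = 6, A[1][1] + B[1][0] = 9 + 4 = 13) = 6 (attained at k = 0)
  C[1][1] = min over k of (A[1][0] + B[0][1] = 5 + -5 = 0, A[1][1] + B[1][1] = 9 + 9 = 18) = 0 (attained at k = 0)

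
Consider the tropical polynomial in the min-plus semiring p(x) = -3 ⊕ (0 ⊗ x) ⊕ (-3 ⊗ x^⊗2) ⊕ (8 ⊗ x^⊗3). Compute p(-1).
p(-1) = -5

A tropical monomial a ⊗ x^⊗i evaluates to a + i · x. Evaluating each term at x = -1:
  Term 0 contributes -3 + 0 · -1 = -3
  Term 1 contributes 0 + 1 · -1 = -1
  Term 2 contributes -3 + 2 · -1 = -5
  Term 3 contributes 8 + 3 · -1 = 5
p(-1) = ⊕ of these = min[-3, -1, -5, 5] = -5.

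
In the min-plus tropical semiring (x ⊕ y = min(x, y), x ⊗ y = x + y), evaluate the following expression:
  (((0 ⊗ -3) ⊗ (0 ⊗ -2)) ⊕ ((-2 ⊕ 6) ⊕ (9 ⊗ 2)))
(((0 ⊗ -3) ⊗ (0 ⊗ -2)) ⊕ ((-2 ⊕ 6) ⊕ (9 ⊗ 2))) = -5

Expand innermost to outermost. Recall ⊕ takes the minimum of its arguments and ⊗ takes their sum. Working out the expression (((0 ⊗ -3) ⊗ (0 ⊗ -2)) ⊕ ((-2 ⊕ 6) ⊕ (9 ⊗ 2))) gives -5.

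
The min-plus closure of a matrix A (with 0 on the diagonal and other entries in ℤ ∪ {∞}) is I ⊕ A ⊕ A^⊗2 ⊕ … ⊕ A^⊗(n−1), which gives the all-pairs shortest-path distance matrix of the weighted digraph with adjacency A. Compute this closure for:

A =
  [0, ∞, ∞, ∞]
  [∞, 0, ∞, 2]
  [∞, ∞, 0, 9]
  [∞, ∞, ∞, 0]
Closure =
  [0, ∞, ∞, ∞]
  [∞, 0, ∞, 2]
  [∞, ∞, 0, 9]
  [∞, ∞, ∞, 0]

This is the Floyd-Warshall all-pairs shortest-path computation. For each intermediate vertex k = 0, 1, …, 3, update dist[i][j] ← min(dist[i][j], dist[i][k] + dist[k][j]). The final matrix gives, for each (i, j), the minimum total weight of any directed path from i to j (possibly empty when i = j).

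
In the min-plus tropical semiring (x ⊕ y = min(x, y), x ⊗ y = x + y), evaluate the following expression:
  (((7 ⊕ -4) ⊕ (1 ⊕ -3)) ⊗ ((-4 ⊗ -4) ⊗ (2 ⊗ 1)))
(((7 ⊕ -4) ⊕ (1 ⊕ -3)) ⊗ ((-4 ⊗ -4) ⊗ (2 ⊗ 1))) = -9

Expand innermost to outermost. Recall ⊕ takes the minimum of its arguments and ⊗ takes their sum. Working out the expression (((7 ⊕ -4) ⊕ (1 ⊕ -3)) ⊗ ((-4 ⊗ -4) ⊗ (2 ⊗ 1))) gives -9.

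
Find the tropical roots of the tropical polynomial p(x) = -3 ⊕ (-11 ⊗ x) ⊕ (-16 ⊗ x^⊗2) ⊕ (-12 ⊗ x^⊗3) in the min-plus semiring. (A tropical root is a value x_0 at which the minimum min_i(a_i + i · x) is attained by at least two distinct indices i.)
Roots: {-4, 5, 8}

Each tropical root is a break point of the lower envelope of the lines y = a_i + i · x (there are 4 lines, with slopes 0, 1, ..., 3). Only the lines that attain the minimum somewhere contribute to roots; other lines are dominated. Here the surviving (envelope) indices are i = 3, i = 2, i = 1, i = 0.
Intersections between consecutive envelope lines give the roots: for adjacent envelope indices i < j the intersection is x = (a_i − a_j) / (j − i). Reading off the sorted break points: {-4, 5, 8}.
Verification: at each break x_0, at least two indices attain the minimum of min_i(a_i + i · x_0).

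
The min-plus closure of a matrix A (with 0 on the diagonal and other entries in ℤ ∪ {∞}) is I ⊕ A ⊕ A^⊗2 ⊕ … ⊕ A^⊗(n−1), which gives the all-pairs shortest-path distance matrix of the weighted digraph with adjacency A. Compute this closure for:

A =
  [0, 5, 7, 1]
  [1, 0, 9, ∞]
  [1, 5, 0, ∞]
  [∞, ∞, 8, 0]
Closure =
  [0, 5, 7, 1]
  [1, 0, 8, 2]
  [1, 5, 0, 2]
  [9, 13, 8, 0]

This is the Floyd-Warshall all-pairs shortest-path computation. For each intermediate vertex k = 0, 1, …, 3, update dist[i][j] ← min(dist[i][j], dist[i][k] + dist[k][j]). The final matrix gives, for each (i, j), the minimum total weight of any directed path from i to j (possibly empty when i = j).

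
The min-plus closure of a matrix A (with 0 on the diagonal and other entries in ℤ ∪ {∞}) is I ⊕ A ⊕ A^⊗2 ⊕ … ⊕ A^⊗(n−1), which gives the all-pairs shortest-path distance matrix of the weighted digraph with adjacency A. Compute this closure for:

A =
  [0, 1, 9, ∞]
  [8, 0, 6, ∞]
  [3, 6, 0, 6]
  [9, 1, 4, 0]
Closure =
  [0, 1, 7, 13]
  [8, 0, 6, 12]
  [3, 4, 0, 6]
  [7, 1, 4, 0]

This is the Floyd-Warshall all-pairs shortest-path computation. For each intermediate vertex k = 0, 1, …, 3, update dist[i][j] ← min(dist[i][j], dist[i][k] + dist[k][j]). The final matrix gives, for each (i, j), the minimum total weight of any directed path from i to j (possibly empty when i = j).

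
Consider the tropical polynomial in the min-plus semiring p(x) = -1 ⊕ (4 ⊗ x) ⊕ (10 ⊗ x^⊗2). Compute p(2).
p(2) = -1

A tropical monomial a ⊗ x^⊗i evaluates to a + i · x. Evaluating each term at x = 2:
  Term 0 contributes -1 + 0 · 2 = -1
  Term 1 contributes 4 + 1 · 2 = 6
  Term 2 contributes 10 + 2 · 2 = 14
p(2) = ⊕ of these = min[-1, 6, 14] = -1.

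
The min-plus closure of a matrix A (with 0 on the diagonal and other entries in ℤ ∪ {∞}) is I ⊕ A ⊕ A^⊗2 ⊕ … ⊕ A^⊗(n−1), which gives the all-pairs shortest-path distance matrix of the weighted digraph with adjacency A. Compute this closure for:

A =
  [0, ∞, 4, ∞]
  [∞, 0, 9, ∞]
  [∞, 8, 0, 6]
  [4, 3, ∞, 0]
Closure =
  [0, 12, 4, 10]
  [19, 0, 9, 15]
  [10, 8, 0, 6]
  [4, 3, 8, 0]

This is the Floyd-Warshall all-pairs shortest-path computation. For each intermediate vertex k = 0, 1, …, 3, update dist[i][j] ← min(dist[i][j], dist[i][k] + dist[k][j]). The final matrix gives, for each (i, j), the minimum total weight of any directed path from i to j (possibly empty when i = j).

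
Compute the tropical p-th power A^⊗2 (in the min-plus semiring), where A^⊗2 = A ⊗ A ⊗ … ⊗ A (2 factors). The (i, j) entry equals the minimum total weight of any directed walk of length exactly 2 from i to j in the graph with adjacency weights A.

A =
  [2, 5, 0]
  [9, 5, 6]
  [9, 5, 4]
A^⊗2 =
  [4, 5, 2]
  [11, 10, 9]
  [11, 9, 8]

Each entry (A^⊗2)_ij equals the minimum over all length-2 walks i = v_0 → v_1 → … → v_2 = j of Σ_t A[v_t][v_{t+1}]. For example, for (i, j) = (0, 2) we minimise over 3 possible intermediate vertex sequences; the minimum is 2, attained along the walk 0 → 0 → 2.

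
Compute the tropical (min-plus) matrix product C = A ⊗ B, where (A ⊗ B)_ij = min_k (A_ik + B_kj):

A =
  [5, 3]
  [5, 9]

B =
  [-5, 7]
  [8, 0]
A ⊗ B =
  [0, 3]
  [0, 9]

Apply the min-plus product entry-by-entry:
  C[0][0] = min over k of (A[0][0] + B[0][0] = 5 + -5 = 0, A[0][1] + B[1][0] = 3 + 8 = 11) = 0 (attained at k = 0)
  C[0][1] = min over k of (A[0][0] + B[0][1] = 5 + 7 = 12, A[0][1] + B[1][1] = 3 + 0 = 3) = 3 (attained at k = 1)
  C[1][0] = min over k of (A[1][0] + B[0][0] = 5 + -5 = 0, A[1][1] + B[1][0] = 9 + 8 = 17) = 0 (attained at k = 0)
  C[1][1] = min over k of (A[1][0] + B[0][1] = 5 + 7 = 12, A[1][1] + B[1][1] = 9 + 0 = 9) = 9 (attained at k = 1)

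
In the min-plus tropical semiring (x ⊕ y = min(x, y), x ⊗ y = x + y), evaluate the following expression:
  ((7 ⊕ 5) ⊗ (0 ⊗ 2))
((7 ⊕ 5) ⊗ (0 ⊗ 2)) = 7

Expand innermost to outermost. Recall ⊕ takes the minimum of its arguments and ⊗ takes their sum. Working out the expression ((7 ⊕ 5) ⊗ (0 ⊗ 2)) gives 7.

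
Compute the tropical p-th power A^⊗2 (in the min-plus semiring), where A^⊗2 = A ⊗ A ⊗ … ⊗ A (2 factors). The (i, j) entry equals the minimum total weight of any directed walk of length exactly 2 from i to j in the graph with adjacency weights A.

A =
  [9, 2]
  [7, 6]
A^⊗2 =
  [9, 8]
  [13, 9]

Each entry (A^⊗2)_ij equals the minimum over all length-2 walks i = v_0 → v_1 → … → v_2 = j of Σ_t A[v_t][v_{t+1}]. For example, for (i, j) = (0, 1) we minimise over 2 possible intermediate vertex sequences; the minimum is 8, attained along the walk 0 → 1 → 1.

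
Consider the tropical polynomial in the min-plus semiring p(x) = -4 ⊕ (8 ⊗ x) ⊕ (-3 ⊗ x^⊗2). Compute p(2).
p(2) = -4

A tropical monomial a ⊗ x^⊗i evaluates to a + i · x. Evaluating each term at x = 2:
  Term 0 contributes -4 + 0 · 2 = -4
  Term 1 contributes 8 + 1 · 2 = 10
  Term 2 contributes -3 + 2 · 2 = 1
p(2) = ⊕ of these = min[-4, 10, 1] = -4.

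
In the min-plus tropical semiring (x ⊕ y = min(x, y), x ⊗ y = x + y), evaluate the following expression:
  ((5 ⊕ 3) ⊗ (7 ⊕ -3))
((5 ⊕ 3) ⊗ (7 ⊕ -3)) = 0

Expand innermost to outermost. Recall ⊕ takes the minimum of its arguments and ⊗ takes their sum. Working out the expression ((5 ⊕ 3) ⊗ (7 ⊕ -3)) gives 0.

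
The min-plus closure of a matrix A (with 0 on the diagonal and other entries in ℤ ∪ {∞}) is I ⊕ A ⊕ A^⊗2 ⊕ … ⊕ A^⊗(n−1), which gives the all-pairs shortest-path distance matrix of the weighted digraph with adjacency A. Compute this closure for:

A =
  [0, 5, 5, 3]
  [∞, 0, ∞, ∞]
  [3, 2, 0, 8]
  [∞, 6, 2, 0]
Closure =
  [0, 5, 5, 3]
  [∞, 0, ∞, ∞]
  [3, 2, 0, 6]
  [5, 4, 2, 0]

This is the Floyd-Warshall all-pairs shortest-path computation. For each intermediate vertex k = 0, 1, …, 3, update dist[i][j] ← min(dist[i][j], dist[i][k] + dist[k][j]). The final matrix gives, for each (i, j), the minimum total weight of any directed path from i to j (possibly empty when i = j).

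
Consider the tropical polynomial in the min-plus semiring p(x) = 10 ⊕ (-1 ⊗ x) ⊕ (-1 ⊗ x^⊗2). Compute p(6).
p(6) = 5

A tropical monomial a ⊗ x^⊗i evaluates to a + i · x. Evaluating each term at x = 6:
  Term 0 contributes 10 + 0 · 6 = 10
  Term 1 contributes -1 + 1 · 6 = 5
  Term 2 contributes -1 + 2 · 6 = 11
p(6) = ⊕ of these = min[10, 5, 11] = 5.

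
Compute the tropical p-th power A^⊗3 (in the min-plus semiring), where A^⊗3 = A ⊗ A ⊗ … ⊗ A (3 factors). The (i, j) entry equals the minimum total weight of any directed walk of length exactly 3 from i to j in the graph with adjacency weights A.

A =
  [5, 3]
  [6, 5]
A^⊗3 =
  [14, 12]
  [15, 14]

Each entry (A^⊗3)_ij equals the minimum over all length-3 walks i = v_0 → v_1 → … → v_3 = j of Σ_t A[v_t][v_{t+1}]. For example, for (i, j) = (0, 1) we minimise over 4 possible intermediate vertex sequences; the minimum is 12, attained along the walk 0 → 1 → 0 → 1.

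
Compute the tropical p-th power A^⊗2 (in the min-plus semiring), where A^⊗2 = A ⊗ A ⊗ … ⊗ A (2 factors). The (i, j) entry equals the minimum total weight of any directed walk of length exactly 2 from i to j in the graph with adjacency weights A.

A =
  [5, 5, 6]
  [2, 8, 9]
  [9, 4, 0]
A^⊗2 =
  [7, 10, 6]
  [7, 7, 8]
  [6, 4, 0]

Each entry (A^⊗2)_ij equals the minimum over all length-2 walks i = v_0 → v_1 → … → v_2 = j of Σ_t A[v_t][v_{t+1}]. For example, for (i, j) = (0, 2) we minimise over 3 possible intermediate vertex sequences; the minimum is 6, attained along the walk 0 → 2 → 2.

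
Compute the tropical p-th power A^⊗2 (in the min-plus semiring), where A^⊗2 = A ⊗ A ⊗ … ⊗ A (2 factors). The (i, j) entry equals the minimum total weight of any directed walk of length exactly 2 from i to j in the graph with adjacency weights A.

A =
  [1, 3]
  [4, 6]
A^⊗2 =
  [2, 4]
  [5, 7]

Each entry (A^⊗2)_ij equals the minimum over all length-2 walks i = v_0 → v_1 → … → v_2 = j of Σ_t A[v_t][v_{t+1}]. For example, for (i, j) = (0, 1) we minimise over 2 possible intermediate vertex sequences; the minimum is 4, attained along the walk 0 → 0 → 1.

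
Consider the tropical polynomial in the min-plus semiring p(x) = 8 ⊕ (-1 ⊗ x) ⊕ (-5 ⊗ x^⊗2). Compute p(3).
p(3) = 1

A tropical monomial a ⊗ x^⊗i evaluates to a + i · x. Evaluating each term at x = 3:
  Term 0 contributes 8 + 0 · 3 = 8
  Term 1 contributes -1 + 1 · 3 = 2
  Term 2 contributes -5 + 2 · 3 = 1
p(3) = ⊕ of these = min[8, 2, 1] = 1.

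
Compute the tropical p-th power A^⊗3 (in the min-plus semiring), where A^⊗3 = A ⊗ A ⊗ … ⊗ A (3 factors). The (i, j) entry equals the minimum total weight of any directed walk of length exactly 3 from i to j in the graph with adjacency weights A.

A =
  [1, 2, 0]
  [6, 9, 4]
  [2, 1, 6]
A^⊗3 =
  [3, 2, 2]
  [7, 7, 6]
  [4, 3, 3]

Each entry (A^⊗3)_ij equals the minimum over all length-3 walks i = v_0 → v_1 → … → v_3 = j of Σ_t A[v_t][v_{t+1}]. For example, for (i, j) = (0, 2) we minimise over 9 possible intermediate vertex sequences; the minimum is 2, attained along the walk 0 → 0 → 0 → 2.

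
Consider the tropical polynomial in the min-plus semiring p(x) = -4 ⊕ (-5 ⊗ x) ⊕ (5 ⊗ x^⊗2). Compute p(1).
p(1) = -4

A tropical monomial a ⊗ x^⊗i evaluates to a + i · x. Evaluating each term at x = 1:
  Term 0 contributes -4 + 0 · 1 = -4
  Term 1 contributes -5 + 1 · 1 = -4
  Term 2 contributes 5 + 2 · 1 = 7
p(1) = ⊕ of these = min[-4, -4, 7] = -4.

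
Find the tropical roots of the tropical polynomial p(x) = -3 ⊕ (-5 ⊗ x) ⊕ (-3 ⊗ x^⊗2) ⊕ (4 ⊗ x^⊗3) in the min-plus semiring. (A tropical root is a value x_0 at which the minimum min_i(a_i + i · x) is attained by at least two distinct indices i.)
Roots: {-7, -2, 2}

Each tropical root is a break point of the lower envelope of the lines y = a_i + i · x (there are 4 lines, with slopes 0, 1, ..., 3). Only the lines that attain the minimum somewhere contribute to roots; other lines are dominated. Here the surviving (envelope) indices are i = 3, i = 2, i = 1, i = 0.
Intersections between consecutive envelope lines give the roots: for adjacent envelope indices i < j the intersection is x = (a_i − a_j) / (j − i). Reading off the sorted break points: {-7, -2, 2}.
Verification: at each break x_0, at least two indices attain the minimum of min_i(a_i + i · x_0).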